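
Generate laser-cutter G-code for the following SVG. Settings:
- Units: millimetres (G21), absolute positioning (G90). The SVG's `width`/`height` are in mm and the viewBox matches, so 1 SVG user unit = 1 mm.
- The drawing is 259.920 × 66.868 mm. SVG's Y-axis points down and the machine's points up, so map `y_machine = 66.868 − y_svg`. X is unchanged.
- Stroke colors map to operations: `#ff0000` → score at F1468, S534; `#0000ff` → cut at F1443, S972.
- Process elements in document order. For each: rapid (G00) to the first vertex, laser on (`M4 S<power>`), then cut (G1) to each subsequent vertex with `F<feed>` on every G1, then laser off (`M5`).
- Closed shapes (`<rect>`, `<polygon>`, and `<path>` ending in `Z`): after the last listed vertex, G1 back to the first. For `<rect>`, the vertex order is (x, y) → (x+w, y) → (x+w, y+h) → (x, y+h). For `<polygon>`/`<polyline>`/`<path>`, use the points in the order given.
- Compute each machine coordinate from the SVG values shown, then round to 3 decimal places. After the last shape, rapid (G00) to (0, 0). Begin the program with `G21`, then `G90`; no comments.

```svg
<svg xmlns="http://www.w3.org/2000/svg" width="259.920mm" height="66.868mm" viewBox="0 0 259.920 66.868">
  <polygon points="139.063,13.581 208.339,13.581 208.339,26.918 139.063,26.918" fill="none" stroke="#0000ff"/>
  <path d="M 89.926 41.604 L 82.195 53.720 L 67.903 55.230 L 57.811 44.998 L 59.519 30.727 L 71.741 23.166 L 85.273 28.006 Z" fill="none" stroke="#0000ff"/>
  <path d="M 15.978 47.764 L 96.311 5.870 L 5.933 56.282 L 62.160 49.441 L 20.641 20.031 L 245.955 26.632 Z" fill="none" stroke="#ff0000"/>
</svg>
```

1 u = 1 mm; y_m = 66.868 − y.

[1] `<polygon>` rectangle, #0000ff→cut S972 F1443: (139.063,53.287) → (208.339,53.287) → (208.339,39.950) → (139.063,39.950) → (139.063,53.287) (closed)

[2] `<path>` regular polygon, #0000ff→cut S972 F1443: (89.926,25.264) → (82.195,13.148) → (67.903,11.638) → (57.811,21.870) → (59.519,36.141) → (71.741,43.702) → (85.273,38.862) → (89.926,25.264) (closed)

[3] `<path>` closed polygon, #ff0000→score S534 F1468: (15.978,19.104) → (96.311,60.998) → (5.933,10.586) → (62.160,17.427) → (20.641,46.837) → (245.955,40.236) → (15.978,19.104) (closed)

G21
G90
G00 X139.063 Y53.287
M4 S972
G1 X208.339 Y53.287 F1443
G1 X208.339 Y39.950 F1443
G1 X139.063 Y39.950 F1443
G1 X139.063 Y53.287 F1443
M5
G00 X89.926 Y25.264
M4 S972
G1 X82.195 Y13.148 F1443
G1 X67.903 Y11.638 F1443
G1 X57.811 Y21.870 F1443
G1 X59.519 Y36.141 F1443
G1 X71.741 Y43.702 F1443
G1 X85.273 Y38.862 F1443
G1 X89.926 Y25.264 F1443
M5
G00 X15.978 Y19.104
M4 S534
G1 X96.311 Y60.998 F1468
G1 X5.933 Y10.586 F1468
G1 X62.160 Y17.427 F1468
G1 X20.641 Y46.837 F1468
G1 X245.955 Y40.236 F1468
G1 X15.978 Y19.104 F1468
M5
G00 X0.000 Y0.000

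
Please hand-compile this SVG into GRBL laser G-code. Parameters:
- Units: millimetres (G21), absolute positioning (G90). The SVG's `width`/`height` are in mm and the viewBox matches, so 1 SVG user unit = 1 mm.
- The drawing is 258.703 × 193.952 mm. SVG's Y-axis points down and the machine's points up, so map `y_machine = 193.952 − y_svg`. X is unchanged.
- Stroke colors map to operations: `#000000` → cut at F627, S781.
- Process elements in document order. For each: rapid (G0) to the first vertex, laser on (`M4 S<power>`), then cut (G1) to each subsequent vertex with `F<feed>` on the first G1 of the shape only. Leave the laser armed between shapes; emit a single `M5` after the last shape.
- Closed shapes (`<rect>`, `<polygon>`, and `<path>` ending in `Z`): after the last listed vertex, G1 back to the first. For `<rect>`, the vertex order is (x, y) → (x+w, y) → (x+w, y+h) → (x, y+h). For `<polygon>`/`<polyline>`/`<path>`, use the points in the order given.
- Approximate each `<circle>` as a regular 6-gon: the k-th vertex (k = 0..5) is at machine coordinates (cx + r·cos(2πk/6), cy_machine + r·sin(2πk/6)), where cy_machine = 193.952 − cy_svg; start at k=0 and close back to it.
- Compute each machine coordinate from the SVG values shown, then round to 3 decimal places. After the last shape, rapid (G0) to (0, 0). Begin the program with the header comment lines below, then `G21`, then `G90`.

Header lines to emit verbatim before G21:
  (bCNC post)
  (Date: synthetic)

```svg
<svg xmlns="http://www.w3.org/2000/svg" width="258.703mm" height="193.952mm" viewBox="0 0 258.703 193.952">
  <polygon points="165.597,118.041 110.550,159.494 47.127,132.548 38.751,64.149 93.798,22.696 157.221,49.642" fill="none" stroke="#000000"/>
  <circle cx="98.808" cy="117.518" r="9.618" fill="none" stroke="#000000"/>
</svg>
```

1 u = 1 mm; y_m = 193.952 − y.

[1] `<polygon>` regular polygon, #000000→cut S781 F627: (165.597,75.911) → (110.550,34.458) → (47.127,61.404) → (38.751,129.803) → (93.798,171.256) → (157.221,144.310) → (165.597,75.911) (closed)

[2] `<circle>` circle, #000000→cut S781 F627: (108.426,76.434) → (103.617,84.763) → (93.999,84.763) → (89.190,76.434) → (93.999,68.105) → (103.617,68.105) → (108.426,76.434) (closed)

(bCNC post)
(Date: synthetic)
G21
G90
G0 X165.597 Y75.911
M4 S781
G1 X110.550 Y34.458 F627
G1 X47.127 Y61.404
G1 X38.751 Y129.803
G1 X93.798 Y171.256
G1 X157.221 Y144.310
G1 X165.597 Y75.911
G0 X108.426 Y76.434
M4 S781
G1 X103.617 Y84.763 F627
G1 X93.999 Y84.763
G1 X89.190 Y76.434
G1 X93.999 Y68.105
G1 X103.617 Y68.105
G1 X108.426 Y76.434
M5
G0 X0.000 Y0.000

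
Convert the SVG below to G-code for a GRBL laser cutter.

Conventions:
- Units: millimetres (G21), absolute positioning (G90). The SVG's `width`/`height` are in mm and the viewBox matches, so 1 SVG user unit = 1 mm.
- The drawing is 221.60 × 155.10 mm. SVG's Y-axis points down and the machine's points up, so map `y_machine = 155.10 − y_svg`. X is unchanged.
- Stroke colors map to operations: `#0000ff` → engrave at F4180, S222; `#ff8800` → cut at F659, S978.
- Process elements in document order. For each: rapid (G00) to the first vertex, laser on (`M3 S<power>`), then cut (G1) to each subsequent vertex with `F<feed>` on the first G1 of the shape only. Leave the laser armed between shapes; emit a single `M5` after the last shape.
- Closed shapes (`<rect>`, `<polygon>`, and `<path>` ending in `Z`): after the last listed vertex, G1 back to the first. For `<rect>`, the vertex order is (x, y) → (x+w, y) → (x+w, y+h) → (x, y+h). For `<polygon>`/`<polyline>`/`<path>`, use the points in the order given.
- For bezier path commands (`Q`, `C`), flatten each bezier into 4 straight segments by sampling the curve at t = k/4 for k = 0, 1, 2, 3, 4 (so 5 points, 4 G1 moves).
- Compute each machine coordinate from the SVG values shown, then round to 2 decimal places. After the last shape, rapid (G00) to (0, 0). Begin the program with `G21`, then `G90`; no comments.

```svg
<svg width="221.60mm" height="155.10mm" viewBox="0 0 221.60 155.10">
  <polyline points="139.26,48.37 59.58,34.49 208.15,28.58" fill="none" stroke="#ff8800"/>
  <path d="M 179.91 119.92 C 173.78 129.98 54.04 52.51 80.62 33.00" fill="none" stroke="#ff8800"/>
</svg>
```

viewBox `0 0 221.60 155.10` with mm width/height → 1 unit = 1 mm. Flip: y_m = 155.10 − y_svg.

**Shape 1** — `<polyline>` open polyline, stroke `#ff8800` → cut (S978, F659). Machine vertices: (139.26,106.73) → (59.58,120.61) → (208.15,126.52). Open path.

**Shape 2** — `<path>` cubic bezier, stroke `#ff8800` → cut (S978, F659). Control points (SVG): P0=(179.91,119.92), P1=(173.78,129.98), P2=(54.04,52.51), P3=(80.62,33.00); sampled at t=k/4. Machine vertices: (179.91,35.18) → (158.07,41.77) → (118.00,67.55) → (84.06,98.87) → (80.62,122.10). Open path.

G21
G90
G00 X139.26 Y106.73
M3 S978
G1 X59.58 Y120.61 F659
G1 X208.15 Y126.52
G00 X179.91 Y35.18
M3 S978
G1 X158.07 Y41.77 F659
G1 X118.00 Y67.55
G1 X84.06 Y98.87
G1 X80.62 Y122.10
M5
G00 X0.00 Y0.00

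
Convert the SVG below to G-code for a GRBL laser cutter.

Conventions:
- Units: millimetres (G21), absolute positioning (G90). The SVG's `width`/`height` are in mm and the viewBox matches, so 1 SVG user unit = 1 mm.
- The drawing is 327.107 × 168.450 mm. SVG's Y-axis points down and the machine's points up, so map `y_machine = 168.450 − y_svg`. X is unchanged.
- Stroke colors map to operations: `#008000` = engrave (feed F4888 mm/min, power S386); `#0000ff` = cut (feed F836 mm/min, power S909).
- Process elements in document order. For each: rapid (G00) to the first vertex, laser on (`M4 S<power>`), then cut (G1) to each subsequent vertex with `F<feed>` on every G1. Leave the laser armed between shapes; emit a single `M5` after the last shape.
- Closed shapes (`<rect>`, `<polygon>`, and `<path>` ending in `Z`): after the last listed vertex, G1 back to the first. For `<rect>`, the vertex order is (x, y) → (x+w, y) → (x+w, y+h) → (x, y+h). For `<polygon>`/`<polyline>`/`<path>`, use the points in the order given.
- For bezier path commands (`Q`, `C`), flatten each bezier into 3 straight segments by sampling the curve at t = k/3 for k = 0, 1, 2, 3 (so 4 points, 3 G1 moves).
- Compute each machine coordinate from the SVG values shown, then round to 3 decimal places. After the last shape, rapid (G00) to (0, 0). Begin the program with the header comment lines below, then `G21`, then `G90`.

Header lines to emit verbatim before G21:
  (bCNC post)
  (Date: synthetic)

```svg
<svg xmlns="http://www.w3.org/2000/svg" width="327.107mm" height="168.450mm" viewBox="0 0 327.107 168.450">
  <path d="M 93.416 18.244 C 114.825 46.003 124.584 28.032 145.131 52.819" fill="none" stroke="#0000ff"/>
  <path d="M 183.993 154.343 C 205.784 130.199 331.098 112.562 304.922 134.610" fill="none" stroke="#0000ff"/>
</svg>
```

(bCNC post)
(Date: synthetic)
G21
G90
G00 X93.416 Y150.206
M4 S909
G1 X111.773 Y134.413 F836
G1 X127.349 Y129.443 F836
G1 X145.131 Y115.631 F836
G00 X183.993 Y14.107
M4 S909
G1 X230.847 Y34.853 F836
G1 X290.046 Y43.888 F836
G1 X304.922 Y33.840 F836
M5
G00 X0.000 Y0.000

1 u = 1 mm; y_m = 168.450 − y.

[1] `<path>` cubic bezier, #0000ff→cut S909 F836: (93.416,150.206) → (111.773,134.413) → (127.349,129.443) → (145.131,115.631)

[2] `<path>` cubic bezier, #0000ff→cut S909 F836: (183.993,14.107) → (230.847,34.853) → (290.046,43.888) → (304.922,33.840)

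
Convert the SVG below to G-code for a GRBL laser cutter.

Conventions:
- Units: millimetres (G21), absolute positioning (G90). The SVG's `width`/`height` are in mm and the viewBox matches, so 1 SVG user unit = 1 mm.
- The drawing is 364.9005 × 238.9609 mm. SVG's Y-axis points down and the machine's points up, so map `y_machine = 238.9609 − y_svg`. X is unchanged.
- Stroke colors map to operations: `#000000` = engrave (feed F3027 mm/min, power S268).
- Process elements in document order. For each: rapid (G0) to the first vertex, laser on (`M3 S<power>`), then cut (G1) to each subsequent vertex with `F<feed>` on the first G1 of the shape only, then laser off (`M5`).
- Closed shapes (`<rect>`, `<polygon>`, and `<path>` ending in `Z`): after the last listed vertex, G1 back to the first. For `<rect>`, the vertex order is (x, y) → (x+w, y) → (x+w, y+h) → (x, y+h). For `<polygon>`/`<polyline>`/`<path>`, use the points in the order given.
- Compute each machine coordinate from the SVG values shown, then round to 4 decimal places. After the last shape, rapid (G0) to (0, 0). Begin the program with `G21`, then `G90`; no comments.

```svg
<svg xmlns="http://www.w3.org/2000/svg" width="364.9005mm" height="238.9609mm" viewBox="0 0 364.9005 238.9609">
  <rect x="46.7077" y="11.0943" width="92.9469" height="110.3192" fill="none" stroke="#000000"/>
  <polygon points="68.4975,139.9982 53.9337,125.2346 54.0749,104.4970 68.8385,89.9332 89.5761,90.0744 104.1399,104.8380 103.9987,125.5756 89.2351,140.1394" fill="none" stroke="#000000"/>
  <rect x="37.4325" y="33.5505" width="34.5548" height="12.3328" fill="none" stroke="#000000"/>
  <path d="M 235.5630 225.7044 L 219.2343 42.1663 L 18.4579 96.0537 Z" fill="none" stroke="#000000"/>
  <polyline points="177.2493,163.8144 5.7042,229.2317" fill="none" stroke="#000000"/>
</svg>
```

G21
G90
G0 X46.7077 Y227.8666
M3 S268
G1 X139.6546 Y227.8666 F3027
G1 X139.6546 Y117.5474
G1 X46.7077 Y117.5474
G1 X46.7077 Y227.8666
M5
G0 X68.4975 Y98.9627
M3 S268
G1 X53.9337 Y113.7263 F3027
G1 X54.0749 Y134.4639
G1 X68.8385 Y149.0277
G1 X89.5761 Y148.8865
G1 X104.1399 Y134.1229
G1 X103.9987 Y113.3853
G1 X89.2351 Y98.8215
G1 X68.4975 Y98.9627
M5
G0 X37.4325 Y205.4104
M3 S268
G1 X71.9873 Y205.4104 F3027
G1 X71.9873 Y193.0776
G1 X37.4325 Y193.0776
G1 X37.4325 Y205.4104
M5
G0 X235.5630 Y13.2565
M3 S268
G1 X219.2343 Y196.7946 F3027
G1 X18.4579 Y142.9072
G1 X235.5630 Y13.2565
M5
G0 X177.2493 Y75.1465
M3 S268
G1 X5.7042 Y9.7292 F3027
M5
G0 X0.0000 Y0.0000

Since the viewBox matches the mm dimensions, user units are millimetres directly. The only transform is the Y-flip y_m = 238.9609 − y_svg.

Shape 1 is a rectangle drawn with `<rect>`. Its stroke #000000 means engrave at S268, F3027. After flipping Y the toolpath is (46.7077,227.8666) → (139.6546,227.8666) → (139.6546,117.5474) → (46.7077,117.5474) → (46.7077,227.8666), returning to the start.

Shape 2 is a regular polygon drawn with `<polygon>`. Its stroke #000000 means engrave at S268, F3027. After flipping Y the toolpath is (68.4975,98.9627) → (53.9337,113.7263) → (54.0749,134.4639) → (68.8385,149.0277) → (89.5761,148.8865) → (104.1399,134.1229) → (103.9987,113.3853) → (89.2351,98.8215) → (68.4975,98.9627), returning to the start.

Shape 3 is a rectangle drawn with `<rect>`. Its stroke #000000 means engrave at S268, F3027. After flipping Y the toolpath is (37.4325,205.4104) → (71.9873,205.4104) → (71.9873,193.0776) → (37.4325,193.0776) → (37.4325,205.4104), returning to the start.

Shape 4 is a closed polygon drawn with `<path>`. Its stroke #000000 means engrave at S268, F3027. After flipping Y the toolpath is (235.5630,13.2565) → (219.2343,196.7946) → (18.4579,142.9072) → (235.5630,13.2565), returning to the start.

Shape 5 is a line segment drawn with `<polyline>`. Its stroke #000000 means engrave at S268, F3027. After flipping Y the toolpath is (177.2493,75.1465) → (5.7042,9.7292).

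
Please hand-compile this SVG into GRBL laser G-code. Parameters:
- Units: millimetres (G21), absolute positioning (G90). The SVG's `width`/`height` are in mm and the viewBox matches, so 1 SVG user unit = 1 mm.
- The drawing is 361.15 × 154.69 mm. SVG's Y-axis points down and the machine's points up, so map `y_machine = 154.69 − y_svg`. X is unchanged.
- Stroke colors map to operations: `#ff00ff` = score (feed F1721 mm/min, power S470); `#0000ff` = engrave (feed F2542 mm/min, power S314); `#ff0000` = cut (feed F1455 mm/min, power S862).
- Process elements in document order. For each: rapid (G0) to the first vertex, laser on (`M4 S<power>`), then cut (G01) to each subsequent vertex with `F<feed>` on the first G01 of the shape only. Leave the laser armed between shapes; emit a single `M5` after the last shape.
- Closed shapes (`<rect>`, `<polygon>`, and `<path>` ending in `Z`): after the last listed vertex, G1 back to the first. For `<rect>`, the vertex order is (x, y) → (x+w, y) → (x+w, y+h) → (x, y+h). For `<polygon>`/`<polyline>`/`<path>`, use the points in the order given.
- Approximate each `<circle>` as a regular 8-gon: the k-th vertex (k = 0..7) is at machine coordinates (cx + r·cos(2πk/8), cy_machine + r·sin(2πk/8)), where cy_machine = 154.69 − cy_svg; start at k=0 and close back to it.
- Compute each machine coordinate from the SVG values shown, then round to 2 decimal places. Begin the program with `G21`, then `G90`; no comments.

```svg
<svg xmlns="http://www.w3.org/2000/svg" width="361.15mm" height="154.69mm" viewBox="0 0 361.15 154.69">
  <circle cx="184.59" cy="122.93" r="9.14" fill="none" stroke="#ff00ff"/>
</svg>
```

G21
G90
G0 X193.73 Y31.76
M4 S470
G01 X191.05 Y38.22 F1721
G01 X184.59 Y40.90
G01 X178.13 Y38.22
G01 X175.45 Y31.76
G01 X178.13 Y25.30
G01 X184.59 Y22.62
G01 X191.05 Y25.30
G01 X193.73 Y31.76
M5

Since the viewBox matches the mm dimensions, user units are millimetres directly. The only transform is the Y-flip y_m = 154.69 − y_svg.

Shape 1 is a circle drawn with `<circle>`. Its stroke #ff00ff means score at S470, F1721. After flipping Y the toolpath is (193.73,31.76) → (191.05,38.22) → (184.59,40.90) → (178.13,38.22) → (175.45,31.76) → (178.13,25.30) → (184.59,22.62) → (191.05,25.30) → (193.73,31.76), returning to the start.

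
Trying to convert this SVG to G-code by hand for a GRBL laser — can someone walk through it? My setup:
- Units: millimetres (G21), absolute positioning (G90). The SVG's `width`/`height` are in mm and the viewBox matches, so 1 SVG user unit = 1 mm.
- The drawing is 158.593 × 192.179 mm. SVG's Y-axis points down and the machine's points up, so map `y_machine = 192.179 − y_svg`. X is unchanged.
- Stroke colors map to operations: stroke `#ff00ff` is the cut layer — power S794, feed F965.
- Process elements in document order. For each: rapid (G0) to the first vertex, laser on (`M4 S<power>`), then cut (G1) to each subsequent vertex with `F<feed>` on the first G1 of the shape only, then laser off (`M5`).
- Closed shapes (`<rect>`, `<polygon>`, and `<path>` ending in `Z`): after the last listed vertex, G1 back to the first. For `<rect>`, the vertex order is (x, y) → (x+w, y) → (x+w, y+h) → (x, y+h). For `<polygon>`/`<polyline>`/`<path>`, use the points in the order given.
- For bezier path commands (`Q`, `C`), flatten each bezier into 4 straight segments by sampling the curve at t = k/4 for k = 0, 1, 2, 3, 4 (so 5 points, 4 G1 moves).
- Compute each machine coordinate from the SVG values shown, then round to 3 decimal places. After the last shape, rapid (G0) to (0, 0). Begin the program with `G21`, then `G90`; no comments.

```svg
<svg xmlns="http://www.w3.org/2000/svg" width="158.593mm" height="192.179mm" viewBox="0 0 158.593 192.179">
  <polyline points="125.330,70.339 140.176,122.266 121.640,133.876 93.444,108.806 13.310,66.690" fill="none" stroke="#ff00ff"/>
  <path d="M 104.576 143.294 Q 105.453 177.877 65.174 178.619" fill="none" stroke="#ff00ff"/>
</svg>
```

G21
G90
G0 X125.330 Y121.840
M4 S794
G1 X140.176 Y69.913 F965
G1 X121.640 Y58.303
G1 X93.444 Y83.373
G1 X13.310 Y125.489
M5
G0 X104.576 Y48.885
M4 S794
G1 X102.442 Y33.709 F965
G1 X95.164 Y22.762
G1 X82.741 Y16.046
G1 X65.174 Y13.560
M5
G0 X0.000 Y0.000

viewBox `0 0 158.593 192.179` with mm width/height → 1 unit = 1 mm. Flip: y_m = 192.179 − y_svg.

**Shape 1** — `<polyline>` open polyline, stroke `#ff00ff` → cut (S794, F965). Machine vertices: (125.330,121.840) → (140.176,69.913) → (121.640,58.303) → (93.444,83.373) → (13.310,125.489). Open path.

**Shape 2** — `<path>` quadratic bezier, stroke `#ff00ff` → cut (S794, F965). Control points (SVG): P0=(104.576,143.294), P1=(105.453,177.877), P2=(65.174,178.619); sampled at t=k/4. Machine vertices: (104.576,48.885) → (102.442,33.709) → (95.164,22.762) → (82.741,16.046) → (65.174,13.560). Open path.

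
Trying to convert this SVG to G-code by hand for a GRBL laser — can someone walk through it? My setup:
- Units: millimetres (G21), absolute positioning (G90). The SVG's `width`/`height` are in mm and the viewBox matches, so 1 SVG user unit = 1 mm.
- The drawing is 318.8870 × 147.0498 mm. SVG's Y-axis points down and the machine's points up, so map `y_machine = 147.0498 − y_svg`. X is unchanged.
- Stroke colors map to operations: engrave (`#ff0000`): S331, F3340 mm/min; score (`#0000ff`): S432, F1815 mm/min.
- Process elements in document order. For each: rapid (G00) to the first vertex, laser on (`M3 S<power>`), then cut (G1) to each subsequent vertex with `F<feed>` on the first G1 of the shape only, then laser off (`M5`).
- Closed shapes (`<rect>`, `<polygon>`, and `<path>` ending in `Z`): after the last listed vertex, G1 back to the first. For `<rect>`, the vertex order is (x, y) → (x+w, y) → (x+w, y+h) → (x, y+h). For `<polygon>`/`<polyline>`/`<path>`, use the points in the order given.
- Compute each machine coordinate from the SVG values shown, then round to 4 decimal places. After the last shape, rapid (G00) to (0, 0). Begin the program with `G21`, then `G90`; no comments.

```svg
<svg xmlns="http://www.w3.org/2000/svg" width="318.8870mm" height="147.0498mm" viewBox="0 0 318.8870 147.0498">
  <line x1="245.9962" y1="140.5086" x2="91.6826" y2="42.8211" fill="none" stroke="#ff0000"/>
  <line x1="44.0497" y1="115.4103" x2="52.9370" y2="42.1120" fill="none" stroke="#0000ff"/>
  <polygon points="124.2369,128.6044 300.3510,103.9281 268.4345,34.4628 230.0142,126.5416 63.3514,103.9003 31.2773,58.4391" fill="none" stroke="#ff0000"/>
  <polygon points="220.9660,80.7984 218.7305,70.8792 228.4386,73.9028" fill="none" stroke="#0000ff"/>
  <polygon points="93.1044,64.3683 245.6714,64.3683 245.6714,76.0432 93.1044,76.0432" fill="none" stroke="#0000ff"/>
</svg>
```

G21
G90
G00 X245.9962 Y6.5412
M3 S331
G1 X91.6826 Y104.2287 F3340
M5
G00 X44.0497 Y31.6395
M3 S432
G1 X52.9370 Y104.9378 F1815
M5
G00 X124.2369 Y18.4454
M3 S331
G1 X300.3510 Y43.1217 F3340
G1 X268.4345 Y112.5870
G1 X230.0142 Y20.5082
G1 X63.3514 Y43.1495
G1 X31.2773 Y88.6107
G1 X124.2369 Y18.4454
M5
G00 X220.9660 Y66.2514
M3 S432
G1 X218.7305 Y76.1706 F1815
G1 X228.4386 Y73.1470
G1 X220.9660 Y66.2514
M5
G00 X93.1044 Y82.6815
M3 S432
G1 X245.6714 Y82.6815 F1815
G1 X245.6714 Y71.0066
G1 X93.1044 Y71.0066
G1 X93.1044 Y82.6815
M5
G00 X0.0000 Y0.0000

Since the viewBox matches the mm dimensions, user units are millimetres directly. The only transform is the Y-flip y_m = 147.0498 − y_svg.

Shape 1 is a line segment drawn with `<line>`. Its stroke #ff0000 means engrave at S331, F3340. After flipping Y the toolpath is (245.9962,6.5412) → (91.6826,104.2287).

Shape 2 is a line segment drawn with `<line>`. Its stroke #0000ff means score at S432, F1815. After flipping Y the toolpath is (44.0497,31.6395) → (52.9370,104.9378).

Shape 3 is a closed polygon drawn with `<polygon>`. Its stroke #ff0000 means engrave at S331, F3340. After flipping Y the toolpath is (124.2369,18.4454) → (300.3510,43.1217) → (268.4345,112.5870) → (230.0142,20.5082) → (63.3514,43.1495) → (31.2773,88.6107) → (124.2369,18.4454), returning to the start.

Shape 4 is a regular polygon drawn with `<polygon>`. Its stroke #0000ff means score at S432, F1815. After flipping Y the toolpath is (220.9660,66.2514) → (218.7305,76.1706) → (228.4386,73.1470) → (220.9660,66.2514), returning to the start.

Shape 5 is a rectangle drawn with `<polygon>`. Its stroke #0000ff means score at S432, F1815. After flipping Y the toolpath is (93.1044,82.6815) → (245.6714,82.6815) → (245.6714,71.0066) → (93.1044,71.0066) → (93.1044,82.6815), returning to the start.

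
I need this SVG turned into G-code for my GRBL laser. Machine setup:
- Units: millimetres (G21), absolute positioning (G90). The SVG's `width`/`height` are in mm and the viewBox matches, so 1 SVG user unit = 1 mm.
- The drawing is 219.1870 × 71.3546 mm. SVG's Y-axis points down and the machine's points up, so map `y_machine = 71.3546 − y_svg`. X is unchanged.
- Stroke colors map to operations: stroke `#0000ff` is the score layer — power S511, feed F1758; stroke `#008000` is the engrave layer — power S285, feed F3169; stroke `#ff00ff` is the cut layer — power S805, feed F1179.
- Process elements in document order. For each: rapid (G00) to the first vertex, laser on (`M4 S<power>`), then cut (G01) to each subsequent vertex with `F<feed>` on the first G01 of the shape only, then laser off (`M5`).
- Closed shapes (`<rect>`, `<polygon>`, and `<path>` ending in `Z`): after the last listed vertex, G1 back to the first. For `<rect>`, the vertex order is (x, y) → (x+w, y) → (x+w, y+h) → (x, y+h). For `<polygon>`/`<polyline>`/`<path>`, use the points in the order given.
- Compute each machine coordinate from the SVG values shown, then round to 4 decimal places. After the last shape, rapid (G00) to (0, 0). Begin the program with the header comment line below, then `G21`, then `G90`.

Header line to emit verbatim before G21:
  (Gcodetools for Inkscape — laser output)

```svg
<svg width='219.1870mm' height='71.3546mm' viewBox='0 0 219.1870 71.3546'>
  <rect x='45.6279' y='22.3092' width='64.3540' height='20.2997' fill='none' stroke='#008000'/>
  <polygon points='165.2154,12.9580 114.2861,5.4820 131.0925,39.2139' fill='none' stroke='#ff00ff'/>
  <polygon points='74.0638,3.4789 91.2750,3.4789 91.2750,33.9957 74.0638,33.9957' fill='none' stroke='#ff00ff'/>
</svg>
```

Since the viewBox matches the mm dimensions, user units are millimetres directly. The only transform is the Y-flip y_m = 71.3546 − y_svg.

Shape 1 is a rectangle drawn with `<rect>`. Its stroke #008000 means engrave at S285, F3169. After flipping Y the toolpath is (45.6279,49.0454) → (109.9819,49.0454) → (109.9819,28.7457) → (45.6279,28.7457) → (45.6279,49.0454), returning to the start.

Shape 2 is a closed polygon drawn with `<polygon>`. Its stroke #ff00ff means cut at S805, F1179. After flipping Y the toolpath is (165.2154,58.3966) → (114.2861,65.8726) → (131.0925,32.1407) → (165.2154,58.3966), returning to the start.

Shape 3 is a rectangle drawn with `<polygon>`. Its stroke #ff00ff means cut at S805, F1179. After flipping Y the toolpath is (74.0638,67.8757) → (91.2750,67.8757) → (91.2750,37.3589) → (74.0638,37.3589) → (74.0638,67.8757), returning to the start.

(Gcodetools for Inkscape — laser output)
G21
G90
G00 X45.6279 Y49.0454
M4 S285
G01 X109.9819 Y49.0454 F3169
G01 X109.9819 Y28.7457
G01 X45.6279 Y28.7457
G01 X45.6279 Y49.0454
M5
G00 X165.2154 Y58.3966
M4 S805
G01 X114.2861 Y65.8726 F1179
G01 X131.0925 Y32.1407
G01 X165.2154 Y58.3966
M5
G00 X74.0638 Y67.8757
M4 S805
G01 X91.2750 Y67.8757 F1179
G01 X91.2750 Y37.3589
G01 X74.0638 Y37.3589
G01 X74.0638 Y67.8757
M5
G00 X0.0000 Y0.0000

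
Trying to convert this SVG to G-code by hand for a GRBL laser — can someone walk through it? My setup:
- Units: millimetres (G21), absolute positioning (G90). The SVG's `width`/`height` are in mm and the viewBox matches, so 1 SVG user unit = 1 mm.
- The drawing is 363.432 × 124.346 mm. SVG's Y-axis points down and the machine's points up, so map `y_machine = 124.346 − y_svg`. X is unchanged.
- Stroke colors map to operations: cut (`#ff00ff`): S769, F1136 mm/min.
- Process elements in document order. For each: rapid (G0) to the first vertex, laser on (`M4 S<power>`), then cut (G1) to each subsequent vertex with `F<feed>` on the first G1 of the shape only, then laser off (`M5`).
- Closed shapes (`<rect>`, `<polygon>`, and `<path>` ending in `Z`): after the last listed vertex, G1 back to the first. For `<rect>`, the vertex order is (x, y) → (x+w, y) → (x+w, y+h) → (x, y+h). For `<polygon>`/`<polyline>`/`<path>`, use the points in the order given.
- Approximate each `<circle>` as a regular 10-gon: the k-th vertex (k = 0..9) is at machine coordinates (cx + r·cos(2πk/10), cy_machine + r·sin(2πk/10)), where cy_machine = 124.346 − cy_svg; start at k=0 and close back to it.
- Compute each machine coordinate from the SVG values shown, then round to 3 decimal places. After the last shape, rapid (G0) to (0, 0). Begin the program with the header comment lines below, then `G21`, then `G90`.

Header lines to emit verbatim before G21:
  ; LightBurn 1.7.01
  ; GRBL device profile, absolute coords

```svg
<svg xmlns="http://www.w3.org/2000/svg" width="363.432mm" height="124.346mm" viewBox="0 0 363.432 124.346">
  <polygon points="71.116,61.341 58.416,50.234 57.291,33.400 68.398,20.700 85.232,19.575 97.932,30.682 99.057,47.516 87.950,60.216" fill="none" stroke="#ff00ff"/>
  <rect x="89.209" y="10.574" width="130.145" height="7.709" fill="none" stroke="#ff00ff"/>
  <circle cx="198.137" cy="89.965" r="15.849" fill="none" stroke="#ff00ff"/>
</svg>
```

; LightBurn 1.7.01
; GRBL device profile, absolute coords
G21
G90
G0 X71.116 Y63.005
M4 S769
G1 X58.416 Y74.112 F1136
G1 X57.291 Y90.946
G1 X68.398 Y103.646
G1 X85.232 Y104.771
G1 X97.932 Y93.664
G1 X99.057 Y76.830
G1 X87.950 Y64.130
G1 X71.116 Y63.005
M5
G0 X89.209 Y113.772
M4 S769
G1 X219.354 Y113.772 F1136
G1 X219.354 Y106.063
G1 X89.209 Y106.063
G1 X89.209 Y113.772
M5
G0 X213.986 Y34.381
M4 S769
G1 X210.959 Y43.697 F1136
G1 X203.035 Y49.454
G1 X193.239 Y49.454
G1 X185.315 Y43.697
G1 X182.288 Y34.381
G1 X185.315 Y25.065
G1 X193.239 Y19.308
G1 X203.035 Y19.308
G1 X210.959 Y25.065
G1 X213.986 Y34.381
M5
G0 X0.000 Y0.000

1 u = 1 mm; y_m = 124.346 − y.

[1] `<polygon>` regular polygon, #ff00ff→cut S769 F1136: (71.116,63.005) → (58.416,74.112) → (57.291,90.946) → (68.398,103.646) → (85.232,104.771) → (97.932,93.664) → (99.057,76.830) → (87.950,64.130) → (71.116,63.005) (closed)

[2] `<rect>` rectangle, #ff00ff→cut S769 F1136: (89.209,113.772) → (219.354,113.772) → (219.354,106.063) → (89.209,106.063) → (89.209,113.772) (closed)

[3] `<circle>` circle, #ff00ff→cut S769 F1136: (213.986,34.381) → (210.959,43.697) → (203.035,49.454) → (193.239,49.454) → (185.315,43.697) → (182.288,34.381) → (185.315,25.065) → (193.239,19.308) → (203.035,19.308) → (210.959,25.065) → (213.986,34.381) (closed)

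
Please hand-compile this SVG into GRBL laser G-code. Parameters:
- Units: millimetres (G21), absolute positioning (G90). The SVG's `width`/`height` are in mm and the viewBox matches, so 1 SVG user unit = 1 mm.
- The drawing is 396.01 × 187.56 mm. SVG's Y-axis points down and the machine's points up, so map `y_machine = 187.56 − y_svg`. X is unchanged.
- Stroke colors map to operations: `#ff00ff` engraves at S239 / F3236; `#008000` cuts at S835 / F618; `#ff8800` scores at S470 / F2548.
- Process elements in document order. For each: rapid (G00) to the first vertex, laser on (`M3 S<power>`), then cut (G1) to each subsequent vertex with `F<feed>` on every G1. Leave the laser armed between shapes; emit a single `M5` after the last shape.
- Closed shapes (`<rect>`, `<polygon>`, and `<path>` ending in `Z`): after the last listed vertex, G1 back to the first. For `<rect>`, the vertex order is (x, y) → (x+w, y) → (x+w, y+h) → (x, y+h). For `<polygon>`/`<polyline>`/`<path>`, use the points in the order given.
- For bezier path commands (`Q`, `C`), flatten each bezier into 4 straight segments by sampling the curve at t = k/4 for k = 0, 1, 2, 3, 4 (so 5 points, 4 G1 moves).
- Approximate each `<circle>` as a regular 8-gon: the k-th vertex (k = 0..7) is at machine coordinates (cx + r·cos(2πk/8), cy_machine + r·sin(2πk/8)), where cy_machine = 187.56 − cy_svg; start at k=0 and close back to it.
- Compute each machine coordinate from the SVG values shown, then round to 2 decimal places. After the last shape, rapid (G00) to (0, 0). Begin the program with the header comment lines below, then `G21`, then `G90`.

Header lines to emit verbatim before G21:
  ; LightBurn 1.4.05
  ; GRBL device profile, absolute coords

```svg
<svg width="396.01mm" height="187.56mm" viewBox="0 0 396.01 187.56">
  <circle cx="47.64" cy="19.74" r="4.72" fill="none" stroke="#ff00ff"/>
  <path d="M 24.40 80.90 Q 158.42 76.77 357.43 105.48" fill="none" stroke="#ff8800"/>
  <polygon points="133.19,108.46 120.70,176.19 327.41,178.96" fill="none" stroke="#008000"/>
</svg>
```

; LightBurn 1.4.05
; GRBL device profile, absolute coords
G21
G90
G00 X52.36 Y167.82
M3 S239
G1 X50.98 Y171.16 F3236
G1 X47.64 Y172.54 F3236
G1 X44.30 Y171.16 F3236
G1 X42.92 Y167.82 F3236
G1 X44.30 Y164.48 F3236
G1 X47.64 Y163.10 F3236
G1 X50.98 Y164.48 F3236
G1 X52.36 Y167.82 F3236
G00 X24.40 Y106.66
M3 S470
G1 X95.47 Y106.67 F2548
G1 X174.67 Y102.58 F2548
G1 X261.99 Y94.38 F2548
G1 X357.43 Y82.08 F2548
G00 X133.19 Y79.10
M3 S835
G1 X120.70 Y11.37 F618
G1 X327.41 Y8.60 F618
G1 X133.19 Y79.10 F618
M5
G00 X0.00 Y0.00

viewBox `0 0 396.01 187.56` with mm width/height → 1 unit = 1 mm. Flip: y_m = 187.56 − y_svg.

**Shape 1** — `<circle>` circle, stroke `#ff00ff` → engrave (S239, F3236). Machine vertices: (52.36,167.82) → (50.98,171.16) → (47.64,172.54) → (44.30,171.16) → (42.92,167.82) → (44.30,164.48) → (47.64,163.10) → (50.98,164.48) → (52.36,167.82). Closed: final G1 returns to the first vertex.

**Shape 2** — `<path>` quadratic bezier, stroke `#ff8800` → score (S470, F2548). Control points (SVG): P0=(24.40,80.90), P1=(158.42,76.77), P2=(357.43,105.48); sampled at t=k/4. Machine vertices: (24.40,106.66) → (95.47,106.67) → (174.67,102.58) → (261.99,94.38) → (357.43,82.08). Open path.

**Shape 3** — `<polygon>` closed polygon, stroke `#008000` → cut (S835, F618). Machine vertices: (133.19,79.10) → (120.70,11.37) → (327.41,8.60) → (133.19,79.10). Closed: final G1 returns to the first vertex.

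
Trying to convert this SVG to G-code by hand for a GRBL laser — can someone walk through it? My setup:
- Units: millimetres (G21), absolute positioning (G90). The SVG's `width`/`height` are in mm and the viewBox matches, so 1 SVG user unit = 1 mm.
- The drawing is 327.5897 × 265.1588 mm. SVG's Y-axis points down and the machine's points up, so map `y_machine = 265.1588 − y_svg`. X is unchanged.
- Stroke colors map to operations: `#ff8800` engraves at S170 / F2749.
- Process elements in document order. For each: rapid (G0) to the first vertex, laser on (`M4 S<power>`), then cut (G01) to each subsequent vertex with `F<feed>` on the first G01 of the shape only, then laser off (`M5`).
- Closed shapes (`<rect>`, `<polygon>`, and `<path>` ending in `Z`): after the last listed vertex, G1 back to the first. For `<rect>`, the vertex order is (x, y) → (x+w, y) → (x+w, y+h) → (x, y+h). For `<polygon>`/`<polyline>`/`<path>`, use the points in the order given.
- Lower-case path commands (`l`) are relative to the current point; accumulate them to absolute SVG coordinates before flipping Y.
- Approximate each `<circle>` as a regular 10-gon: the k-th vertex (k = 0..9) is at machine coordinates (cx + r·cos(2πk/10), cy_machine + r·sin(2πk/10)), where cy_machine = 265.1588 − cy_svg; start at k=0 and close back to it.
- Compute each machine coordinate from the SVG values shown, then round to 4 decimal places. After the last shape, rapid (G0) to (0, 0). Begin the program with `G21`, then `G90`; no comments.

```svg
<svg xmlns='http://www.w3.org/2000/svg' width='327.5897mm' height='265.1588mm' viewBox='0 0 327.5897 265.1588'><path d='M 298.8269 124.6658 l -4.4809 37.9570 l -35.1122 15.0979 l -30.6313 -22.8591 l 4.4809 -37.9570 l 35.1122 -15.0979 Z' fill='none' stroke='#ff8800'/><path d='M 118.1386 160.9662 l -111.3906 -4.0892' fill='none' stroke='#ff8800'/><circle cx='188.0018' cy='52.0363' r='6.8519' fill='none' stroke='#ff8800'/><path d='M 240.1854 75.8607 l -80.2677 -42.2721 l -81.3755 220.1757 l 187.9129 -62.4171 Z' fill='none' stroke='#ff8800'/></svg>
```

G21
G90
G0 X298.8269 Y140.4930
M4 S170
G01 X294.3460 Y102.5360 F2749
G01 X259.2338 Y87.4381
G01 X228.6025 Y110.2972
G01 X233.0834 Y148.2542
G01 X268.1956 Y163.3521
G01 X298.8269 Y140.4930
M5
G0 X118.1386 Y104.1926
M4 S170
G01 X6.7480 Y108.2818 F2749
M5
G0 X194.8537 Y213.1225
M4 S170
G01 X193.5451 Y217.1499 F2749
G01 X190.1192 Y219.6390
G01 X185.8844 Y219.6390
G01 X182.4585 Y217.1499
G01 X181.1499 Y213.1225
G01 X182.4585 Y209.0951
G01 X185.8844 Y206.6060
G01 X190.1192 Y206.6060
G01 X193.5451 Y209.0951
G01 X194.8537 Y213.1225
M5
G0 X240.1854 Y189.2981
M4 S170
G01 X159.9177 Y231.5702 F2749
G01 X78.5422 Y11.3945
G01 X266.4551 Y73.8116
G01 X240.1854 Y189.2981
M5
G0 X0.0000 Y0.0000

viewBox `0 0 327.5897 265.1588` with mm width/height → 1 unit = 1 mm. Flip: y_m = 265.1588 − y_svg.

**Shape 1** — `<path>` regular polygon, stroke `#ff8800` → engrave (S170, F2749). Machine vertices: (298.8269,140.4930) → (294.3460,102.5360) → (259.2338,87.4381) → (228.6025,110.2972) → (233.0834,148.2542) → (268.1956,163.3521) → (298.8269,140.4930). Closed: final G1 returns to the first vertex.

**Shape 2** — `<path>` line segment, stroke `#ff8800` → engrave (S170, F2749). Machine vertices: (118.1386,104.1926) → (6.7480,108.2818). Open path.

**Shape 3** — `<circle>` circle, stroke `#ff8800` → engrave (S170, F2749). Machine vertices: (194.8537,213.1225) → (193.5451,217.1499) → (190.1192,219.6390) → (185.8844,219.6390) → (182.4585,217.1499) → (181.1499,213.1225) → (182.4585,209.0951) → (185.8844,206.6060) → (190.1192,206.6060) → (193.5451,209.0951) → (194.8537,213.1225). Closed: final G1 returns to the first vertex.

**Shape 4** — `<path>` closed polygon, stroke `#ff8800` → engrave (S170, F2749). Machine vertices: (240.1854,189.2981) → (159.9177,231.5702) → (78.5422,11.3945) → (266.4551,73.8116) → (240.1854,189.2981). Closed: final G1 returns to the first vertex.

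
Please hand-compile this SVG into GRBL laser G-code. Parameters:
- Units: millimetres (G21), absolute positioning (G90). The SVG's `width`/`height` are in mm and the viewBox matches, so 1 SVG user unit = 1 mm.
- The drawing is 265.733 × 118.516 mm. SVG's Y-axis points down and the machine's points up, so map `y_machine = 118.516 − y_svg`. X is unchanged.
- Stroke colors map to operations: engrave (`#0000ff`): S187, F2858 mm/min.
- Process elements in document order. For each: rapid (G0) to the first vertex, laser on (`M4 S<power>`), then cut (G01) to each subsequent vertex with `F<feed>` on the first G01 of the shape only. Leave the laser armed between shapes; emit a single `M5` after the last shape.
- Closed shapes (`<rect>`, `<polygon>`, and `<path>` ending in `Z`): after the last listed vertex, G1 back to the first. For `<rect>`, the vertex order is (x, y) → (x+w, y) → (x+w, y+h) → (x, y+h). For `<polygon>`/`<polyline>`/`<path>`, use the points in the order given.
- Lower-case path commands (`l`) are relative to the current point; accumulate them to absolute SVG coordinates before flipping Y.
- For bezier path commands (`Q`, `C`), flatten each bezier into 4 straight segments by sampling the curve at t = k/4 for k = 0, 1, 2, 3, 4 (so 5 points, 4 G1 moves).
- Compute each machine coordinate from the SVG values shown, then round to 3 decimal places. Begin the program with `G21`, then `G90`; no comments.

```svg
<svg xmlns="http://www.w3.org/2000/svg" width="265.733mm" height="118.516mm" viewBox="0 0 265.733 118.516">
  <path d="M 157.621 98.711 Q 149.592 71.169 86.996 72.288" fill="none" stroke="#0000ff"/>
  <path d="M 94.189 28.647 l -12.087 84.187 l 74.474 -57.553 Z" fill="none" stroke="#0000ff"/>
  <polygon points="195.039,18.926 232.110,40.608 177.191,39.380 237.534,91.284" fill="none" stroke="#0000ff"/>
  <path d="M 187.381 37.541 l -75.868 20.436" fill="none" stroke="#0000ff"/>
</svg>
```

Since the viewBox matches the mm dimensions, user units are millimetres directly. The only transform is the Y-flip y_m = 118.516 − y_svg.

Shape 1 is a quadratic bezier drawn with `<path>`. Its stroke #0000ff means engrave at S187, F2858. After flipping Y the toolpath is (157.621,19.805) → (150.196,31.785) → (135.950,40.182) → (114.884,44.996) → (86.996,46.228).

Shape 2 is a closed polygon drawn with `<path>`. Its stroke #0000ff means engrave at S187, F2858. After flipping Y the toolpath is (94.189,89.869) → (82.102,5.682) → (156.576,63.235) → (94.189,89.869), returning to the start.

Shape 3 is a closed polygon drawn with `<polygon>`. Its stroke #0000ff means engrave at S187, F2858. After flipping Y the toolpath is (195.039,99.590) → (232.110,77.908) → (177.191,79.136) → (237.534,27.232) → (195.039,99.590), returning to the start.

Shape 4 is a line segment drawn with `<path>`. Its stroke #0000ff means engrave at S187, F2858. After flipping Y the toolpath is (187.381,80.975) → (111.513,60.539).

G21
G90
G0 X157.621 Y19.805
M4 S187
G01 X150.196 Y31.785 F2858
G01 X135.950 Y40.182
G01 X114.884 Y44.996
G01 X86.996 Y46.228
G0 X94.189 Y89.869
M4 S187
G01 X82.102 Y5.682 F2858
G01 X156.576 Y63.235
G01 X94.189 Y89.869
G0 X195.039 Y99.590
M4 S187
G01 X232.110 Y77.908 F2858
G01 X177.191 Y79.136
G01 X237.534 Y27.232
G01 X195.039 Y99.590
G0 X187.381 Y80.975
M4 S187
G01 X111.513 Y60.539 F2858
M5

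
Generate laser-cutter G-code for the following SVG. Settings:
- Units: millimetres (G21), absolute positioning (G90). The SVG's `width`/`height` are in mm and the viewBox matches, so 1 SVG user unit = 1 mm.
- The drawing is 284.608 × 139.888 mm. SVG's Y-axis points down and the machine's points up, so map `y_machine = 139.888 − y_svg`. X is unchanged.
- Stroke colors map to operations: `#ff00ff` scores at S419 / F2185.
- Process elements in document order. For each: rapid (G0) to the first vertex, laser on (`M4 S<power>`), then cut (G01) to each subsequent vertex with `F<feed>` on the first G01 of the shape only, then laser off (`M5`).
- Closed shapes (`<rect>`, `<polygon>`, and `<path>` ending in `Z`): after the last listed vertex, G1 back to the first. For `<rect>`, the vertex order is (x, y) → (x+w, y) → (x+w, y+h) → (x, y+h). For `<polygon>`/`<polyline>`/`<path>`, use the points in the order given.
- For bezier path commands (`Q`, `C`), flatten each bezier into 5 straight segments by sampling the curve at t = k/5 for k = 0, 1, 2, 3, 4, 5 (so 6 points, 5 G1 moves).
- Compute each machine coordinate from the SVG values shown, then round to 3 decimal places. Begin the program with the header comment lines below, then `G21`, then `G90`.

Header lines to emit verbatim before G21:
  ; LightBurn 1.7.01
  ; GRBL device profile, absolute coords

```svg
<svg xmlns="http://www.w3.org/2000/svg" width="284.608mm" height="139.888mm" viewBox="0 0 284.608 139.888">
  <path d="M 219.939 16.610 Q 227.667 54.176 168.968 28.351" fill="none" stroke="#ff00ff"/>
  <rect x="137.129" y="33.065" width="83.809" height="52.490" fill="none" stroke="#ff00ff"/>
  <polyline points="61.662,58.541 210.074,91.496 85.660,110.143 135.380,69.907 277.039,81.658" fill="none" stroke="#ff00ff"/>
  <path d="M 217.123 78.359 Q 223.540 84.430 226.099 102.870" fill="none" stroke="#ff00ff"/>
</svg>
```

; LightBurn 1.7.01
; GRBL device profile, absolute coords
G21
G90
G0 X219.939 Y123.278
M4 S419
G01 X220.373 Y110.787 F2185
G01 X215.493 Y103.368
G01 X205.299 Y101.020
G01 X189.791 Y103.743
G01 X168.968 Y111.537
M5
G0 X137.129 Y106.823
M4 S419
G01 X220.938 Y106.823 F2185
G01 X220.938 Y54.333
G01 X137.129 Y54.333
G01 X137.129 Y106.823
M5
G0 X61.662 Y81.347
M4 S419
G01 X210.074 Y48.392 F2185
G01 X85.660 Y29.745
G01 X135.380 Y69.981
G01 X277.039 Y58.230
M5
G0 X217.123 Y61.529
M4 S419
G01 X219.535 Y58.606 F2185
G01 X221.639 Y54.693
G01 X223.435 Y49.791
G01 X224.921 Y43.899
G01 X226.099 Y37.018
M5

Since the viewBox matches the mm dimensions, user units are millimetres directly. The only transform is the Y-flip y_m = 139.888 − y_svg.

Shape 1 is a quadratic bezier drawn with `<path>`. Its stroke #ff00ff means score at S419, F2185. After flipping Y the toolpath is (219.939,123.278) → (220.373,110.787) → (215.493,103.368) → (205.299,101.020) → (189.791,103.743) → (168.968,111.537).

Shape 2 is a rectangle drawn with `<rect>`. Its stroke #ff00ff means score at S419, F2185. After flipping Y the toolpath is (137.129,106.823) → (220.938,106.823) → (220.938,54.333) → (137.129,54.333) → (137.129,106.823), returning to the start.

Shape 3 is a open polyline drawn with `<polyline>`. Its stroke #ff00ff means score at S419, F2185. After flipping Y the toolpath is (61.662,81.347) → (210.074,48.392) → (85.660,29.745) → (135.380,69.981) → (277.039,58.230).

Shape 4 is a quadratic bezier drawn with `<path>`. Its stroke #ff00ff means score at S419, F2185. After flipping Y the toolpath is (217.123,61.529) → (219.535,58.606) → (221.639,54.693) → (223.435,49.791) → (224.921,43.899) → (226.099,37.018).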